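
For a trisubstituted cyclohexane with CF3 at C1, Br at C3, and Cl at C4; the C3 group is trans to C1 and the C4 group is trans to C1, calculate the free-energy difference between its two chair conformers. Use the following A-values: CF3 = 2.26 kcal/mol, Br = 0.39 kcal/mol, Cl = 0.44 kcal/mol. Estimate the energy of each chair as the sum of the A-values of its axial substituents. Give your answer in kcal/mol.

2.31 kcal/mol

Chair I (trifluoromethyl axial, bromo equatorial, chloro axial): E = 2.70 kcal/mol.
Chair II (trifluoromethyl equatorial, bromo axial, chloro equatorial): E = 0.39 kcal/mol.
ΔE = 2.70 − 0.39 = 2.31 kcal/mol; chair II is more stable.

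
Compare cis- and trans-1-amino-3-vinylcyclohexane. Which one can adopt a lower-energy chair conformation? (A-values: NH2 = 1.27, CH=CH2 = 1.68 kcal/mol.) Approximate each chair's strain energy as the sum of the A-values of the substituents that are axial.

At 1,3 positions (parity same): cis → (e,e or a,a); trans → (a,e or e,a).
Best chair for cis: E = 0.00 kcal/mol; best chair for trans: E = 1.27 kcal/mol.
The cis isomer is lower by 1.27 kcal/mol.

cis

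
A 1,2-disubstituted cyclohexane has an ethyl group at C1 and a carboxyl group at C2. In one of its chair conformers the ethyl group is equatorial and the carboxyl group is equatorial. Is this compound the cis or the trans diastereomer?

C1 and C2 have opposite parity, so their axial bonds point in opposite directions.
With opposite-parity carbons, two substituents on the same face are one axial and one equatorial; opposite faces give both axial or both equatorial.
Here the groups are equatorial/equatorial → opposite face → trans.

trans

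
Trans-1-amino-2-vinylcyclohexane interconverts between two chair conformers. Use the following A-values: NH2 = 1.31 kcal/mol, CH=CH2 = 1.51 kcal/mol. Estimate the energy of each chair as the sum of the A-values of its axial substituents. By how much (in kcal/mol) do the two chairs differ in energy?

2.82 kcal/mol

C1 and C2 have opposite parity, so for the trans isomer the two substituents are e,e in one chair and a,a in the other.
Chair I (amino axial, vinyl axial): E = 2.82 kcal/mol.
Chair II (amino equatorial, vinyl equatorial): E = 0.00 kcal/mol.
ΔE = 2.82 − 0.00 = 2.82 kcal/mol; chair II is more stable.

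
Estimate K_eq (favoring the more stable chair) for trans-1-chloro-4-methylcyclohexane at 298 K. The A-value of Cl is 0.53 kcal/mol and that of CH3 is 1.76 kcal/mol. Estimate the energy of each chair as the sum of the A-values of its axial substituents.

C1 and C4 have opposite parity, so for the trans isomer the two substituents are e,e in one chair and a,a in the other.
Chair I (chloro axial, methyl axial): E = 2.29 kcal/mol; chair II (chloro equatorial, methyl equatorial): E = 0.00 kcal/mol.
ΔG = 2.29 kcal/mol between the two chairs.
K = exp(ΔG/RT) with R = 1.987×10⁻³ kcal mol⁻¹ K⁻¹ and T = 298 K gives K ≈ 47.8.

K ≈ 47.8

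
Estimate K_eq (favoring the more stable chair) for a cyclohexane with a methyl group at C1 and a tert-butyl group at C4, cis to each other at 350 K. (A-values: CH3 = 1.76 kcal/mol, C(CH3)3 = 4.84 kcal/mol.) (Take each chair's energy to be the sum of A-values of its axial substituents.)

C1 and C4 have opposite parity, so for the cis isomer the two substituents are one axial and one equatorial in each chair.
Chair I (methyl axial, tert-butyl equatorial): E = 1.76 kcal/mol; chair II (methyl equatorial, tert-butyl axial): E = 4.84 kcal/mol.
ΔG = 3.08 kcal/mol between the two chairs.
K = exp(ΔG/RT) with R = 1.987×10⁻³ kcal mol⁻¹ K⁻¹ and T = 350 K gives K ≈ 83.8.

K ≈ 83.8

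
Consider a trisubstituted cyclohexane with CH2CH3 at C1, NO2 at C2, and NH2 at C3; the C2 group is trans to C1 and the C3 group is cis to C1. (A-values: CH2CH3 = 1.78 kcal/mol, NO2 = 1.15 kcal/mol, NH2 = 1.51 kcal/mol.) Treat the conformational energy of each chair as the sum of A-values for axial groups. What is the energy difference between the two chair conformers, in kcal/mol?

4.44 kcal/mol

Chair I (ethyl axial, nitro axial, amino axial): E = 4.44 kcal/mol.
Chair II (ethyl equatorial, nitro equatorial, amino equatorial): E = 0.00 kcal/mol.
ΔE = 4.44 − 0.00 = 4.44 kcal/mol; chair II is more stable.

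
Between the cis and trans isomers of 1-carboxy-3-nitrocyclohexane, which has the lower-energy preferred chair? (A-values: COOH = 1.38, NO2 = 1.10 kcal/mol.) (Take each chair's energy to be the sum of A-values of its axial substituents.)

At 1,3 positions (parity same): cis → (e,e or a,a); trans → (a,e or e,a).
Best chair for cis: E = 0.00 kcal/mol; best chair for trans: E = 1.10 kcal/mol.
The cis isomer is lower by 1.10 kcal/mol.

cis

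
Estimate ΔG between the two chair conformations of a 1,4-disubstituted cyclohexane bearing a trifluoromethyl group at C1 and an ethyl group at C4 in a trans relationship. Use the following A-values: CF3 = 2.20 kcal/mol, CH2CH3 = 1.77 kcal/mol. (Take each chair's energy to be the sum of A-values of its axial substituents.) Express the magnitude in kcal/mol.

3.97 kcal/mol

C1 and C4 have opposite parity, so for the trans isomer the two substituents are e,e in one chair and a,a in the other.
Chair I (trifluoromethyl axial, ethyl axial): E = 3.97 kcal/mol.
Chair II (trifluoromethyl equatorial, ethyl equatorial): E = 0.00 kcal/mol.
ΔE = 3.97 − 0.00 = 3.97 kcal/mol; chair II is more stable.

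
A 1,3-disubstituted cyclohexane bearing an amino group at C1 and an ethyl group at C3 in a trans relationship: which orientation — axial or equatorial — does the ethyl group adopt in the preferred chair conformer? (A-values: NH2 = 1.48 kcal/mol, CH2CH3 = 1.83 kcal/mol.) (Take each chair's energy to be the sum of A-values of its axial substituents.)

C1 and C3 have the same parity, so for the trans isomer the two substituents are one axial and one equatorial in each chair.
Chair I (amino axial, ethyl equatorial): E = 1.48 kcal/mol.
Chair II (amino equatorial, ethyl axial): E = 1.83 kcal/mol.
Chair I is the more stable (lower-energy) conformer, and in that chair the ethyl group is equatorial.

equatorial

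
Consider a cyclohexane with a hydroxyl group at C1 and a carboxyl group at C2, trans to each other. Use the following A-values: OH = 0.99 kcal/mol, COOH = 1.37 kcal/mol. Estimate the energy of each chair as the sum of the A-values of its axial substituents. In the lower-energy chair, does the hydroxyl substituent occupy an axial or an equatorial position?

C1 and C2 have opposite parity, so for the trans isomer the two substituents are e,e in one chair and a,a in the other.
Chair I (hydroxyl axial, carboxyl axial): E = 2.36 kcal/mol.
Chair II (hydroxyl equatorial, carboxyl equatorial): E = 0.00 kcal/mol.
Chair II is the more stable (lower-energy) conformer, and in that chair the hydroxyl group is equatorial.

equatorial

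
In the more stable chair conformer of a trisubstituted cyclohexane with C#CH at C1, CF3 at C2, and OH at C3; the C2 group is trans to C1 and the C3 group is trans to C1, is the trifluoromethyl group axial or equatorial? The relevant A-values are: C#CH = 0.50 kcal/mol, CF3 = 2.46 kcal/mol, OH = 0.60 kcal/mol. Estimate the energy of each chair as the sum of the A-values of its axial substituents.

equatorial

Chair I (ethynyl axial, trifluoromethyl axial, hydroxyl equatorial): E = 2.96 kcal/mol.
Chair II (ethynyl equatorial, trifluoromethyl equatorial, hydroxyl axial): E = 0.60 kcal/mol.
Chair II is the more stable (lower-energy) conformer, and in that chair the trifluoromethyl group is equatorial.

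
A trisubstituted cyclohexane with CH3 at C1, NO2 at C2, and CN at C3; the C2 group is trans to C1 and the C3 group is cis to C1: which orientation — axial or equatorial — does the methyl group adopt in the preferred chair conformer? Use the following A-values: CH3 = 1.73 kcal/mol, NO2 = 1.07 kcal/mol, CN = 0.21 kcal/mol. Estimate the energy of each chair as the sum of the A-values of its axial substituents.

Chair I (methyl axial, nitro axial, cyano axial): E = 3.01 kcal/mol.
Chair II (methyl equatorial, nitro equatorial, cyano equatorial): E = 0.00 kcal/mol.
Chair II is the more stable (lower-energy) conformer, and in that chair the methyl group is equatorial.

equatorial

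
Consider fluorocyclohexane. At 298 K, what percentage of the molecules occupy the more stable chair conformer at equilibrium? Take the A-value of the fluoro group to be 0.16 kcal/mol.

One chair has the fluoro group axial (E = 0.16 kcal/mol) and the other has it equatorial (E = 0).
ΔG = 0.16 kcal/mol between the two chairs.
K = exp(ΔG/RT) with R = 1.987×10⁻³ kcal mol⁻¹ K⁻¹ and T = 298 K gives K ≈ 1.31.
Fraction in the lower-energy chair = K/(K+1) = 56.7%.

56.7%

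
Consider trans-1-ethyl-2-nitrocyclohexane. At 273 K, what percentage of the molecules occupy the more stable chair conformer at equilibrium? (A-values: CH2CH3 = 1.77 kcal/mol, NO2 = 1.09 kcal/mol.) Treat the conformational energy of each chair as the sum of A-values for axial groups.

C1 and C2 have opposite parity, so for the trans isomer the two substituents are e,e in one chair and a,a in the other.
Chair I (ethyl axial, nitro axial): E = 2.86 kcal/mol; chair II (ethyl equatorial, nitro equatorial): E = 0.00 kcal/mol.
ΔG = 2.86 kcal/mol between the two chairs.
K = exp(ΔG/RT) with R = 1.987×10⁻³ kcal mol⁻¹ K⁻¹ and T = 273 K gives K ≈ 195.
Fraction in the lower-energy chair = K/(K+1) = 99.5%.

99.5%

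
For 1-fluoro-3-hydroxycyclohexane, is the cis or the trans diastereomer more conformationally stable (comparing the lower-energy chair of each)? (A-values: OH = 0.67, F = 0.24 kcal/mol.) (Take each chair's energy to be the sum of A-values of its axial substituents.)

At 1,3 positions (parity same): cis → (e,e or a,a); trans → (a,e or e,a).
Best chair for cis: E = 0.00 kcal/mol; best chair for trans: E = 0.24 kcal/mol.
The cis isomer is lower by 0.24 kcal/mol.

cis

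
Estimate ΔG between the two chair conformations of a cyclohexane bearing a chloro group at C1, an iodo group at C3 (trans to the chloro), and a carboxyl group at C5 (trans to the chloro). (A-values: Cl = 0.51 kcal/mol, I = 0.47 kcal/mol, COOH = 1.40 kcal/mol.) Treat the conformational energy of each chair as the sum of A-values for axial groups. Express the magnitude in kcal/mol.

1.36 kcal/mol

Chair I (chloro axial, iodo equatorial, carboxyl equatorial): E = 0.51 kcal/mol.
Chair II (chloro equatorial, iodo axial, carboxyl axial): E = 1.87 kcal/mol.
ΔE = 1.87 − 0.51 = 1.36 kcal/mol; chair I is more stable.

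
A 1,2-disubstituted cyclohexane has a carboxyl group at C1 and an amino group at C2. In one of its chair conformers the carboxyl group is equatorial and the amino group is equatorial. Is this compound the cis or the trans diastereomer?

trans

C1 and C2 have opposite parity, so their axial bonds point in opposite directions.
With opposite-parity carbons, two substituents on the same face are one axial and one equatorial; opposite faces give both axial or both equatorial.
Here the groups are equatorial/equatorial → opposite face → trans.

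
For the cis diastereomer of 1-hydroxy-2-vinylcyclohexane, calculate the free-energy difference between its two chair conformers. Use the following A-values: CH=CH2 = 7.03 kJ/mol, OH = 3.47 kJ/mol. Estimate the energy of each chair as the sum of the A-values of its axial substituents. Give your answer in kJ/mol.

C1 and C2 have opposite parity, so for the cis isomer the two substituents are one axial and one equatorial in each chair.
Chair I (vinyl axial, hydroxyl equatorial): E = 7.03 kJ/mol.
Chair II (vinyl equatorial, hydroxyl axial): E = 3.47 kJ/mol.
ΔE = 7.03 − 3.47 = 3.56 kJ/mol; chair II is more stable.

3.56 kJ/mol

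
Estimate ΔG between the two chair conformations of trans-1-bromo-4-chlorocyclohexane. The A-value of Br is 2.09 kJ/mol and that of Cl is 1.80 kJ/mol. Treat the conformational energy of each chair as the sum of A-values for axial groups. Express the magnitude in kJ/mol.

3.89 kJ/mol

C1 and C4 have opposite parity, so for the trans isomer the two substituents are e,e in one chair and a,a in the other.
Chair I (bromo axial, chloro axial): E = 3.89 kJ/mol.
Chair II (bromo equatorial, chloro equatorial): E = 0.00 kJ/mol.
ΔE = 3.89 − 0.00 = 3.89 kJ/mol; chair II is more stable.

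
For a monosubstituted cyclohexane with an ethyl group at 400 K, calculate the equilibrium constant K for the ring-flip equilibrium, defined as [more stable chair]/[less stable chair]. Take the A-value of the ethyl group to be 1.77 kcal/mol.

K ≈ 9.27

One chair has the ethyl group axial (E = 1.77 kcal/mol) and the other has it equatorial (E = 0).
ΔG = 1.77 kcal/mol between the two chairs.
K = exp(ΔG/RT) with R = 1.987×10⁻³ kcal mol⁻¹ K⁻¹ and T = 400 K gives K ≈ 9.27.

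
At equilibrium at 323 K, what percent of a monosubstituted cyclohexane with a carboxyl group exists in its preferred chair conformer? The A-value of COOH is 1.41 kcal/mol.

One chair has the carboxyl group axial (E = 1.41 kcal/mol) and the other has it equatorial (E = 0).
ΔG = 1.41 kcal/mol between the two chairs.
K = exp(ΔG/RT) with R = 1.987×10⁻³ kcal mol⁻¹ K⁻¹ and T = 323 K gives K ≈ 9.
Fraction in the lower-energy chair = K/(K+1) = 90.0%.

90.0%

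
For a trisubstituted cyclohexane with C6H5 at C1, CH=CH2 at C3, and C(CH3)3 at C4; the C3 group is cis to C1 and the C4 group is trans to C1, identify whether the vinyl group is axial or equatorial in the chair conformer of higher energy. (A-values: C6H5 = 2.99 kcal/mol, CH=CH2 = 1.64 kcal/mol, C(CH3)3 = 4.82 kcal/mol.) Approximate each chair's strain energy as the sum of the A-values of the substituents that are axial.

Chair I (phenyl axial, vinyl axial, tert-butyl axial): E = 9.45 kcal/mol.
Chair II (phenyl equatorial, vinyl equatorial, tert-butyl equatorial): E = 0.00 kcal/mol.
Chair I is the less stable (higher-energy) conformer, and in that chair the vinyl group is axial.

axial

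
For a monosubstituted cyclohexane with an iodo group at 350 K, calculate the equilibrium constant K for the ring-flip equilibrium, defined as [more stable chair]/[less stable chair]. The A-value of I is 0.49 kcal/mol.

K ≈ 2.02

One chair has the iodo group axial (E = 0.49 kcal/mol) and the other has it equatorial (E = 0).
ΔG = 0.49 kcal/mol between the two chairs.
K = exp(ΔG/RT) with R = 1.987×10⁻³ kcal mol⁻¹ K⁻¹ and T = 350 K gives K ≈ 2.02.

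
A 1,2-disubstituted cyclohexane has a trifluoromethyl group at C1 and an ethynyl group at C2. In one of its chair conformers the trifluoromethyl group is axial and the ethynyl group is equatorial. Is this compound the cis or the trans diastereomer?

cis

C1 and C2 have opposite parity, so their axial bonds point in opposite directions.
With opposite-parity carbons, two substituents on the same face are one axial and one equatorial; opposite faces give both axial or both equatorial.
Here the groups are axial/equatorial → same face → cis.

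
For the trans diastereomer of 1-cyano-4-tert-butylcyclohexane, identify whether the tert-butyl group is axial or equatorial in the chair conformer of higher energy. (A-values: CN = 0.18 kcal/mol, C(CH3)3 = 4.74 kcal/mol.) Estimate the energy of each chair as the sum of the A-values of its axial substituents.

axial

C1 and C4 have opposite parity, so for the trans isomer the two substituents are e,e in one chair and a,a in the other.
Chair I (cyano axial, tert-butyl axial): E = 4.92 kcal/mol.
Chair II (cyano equatorial, tert-butyl equatorial): E = 0.00 kcal/mol.
Chair I is the less stable (higher-energy) conformer, and in that chair the tert-butyl group is axial.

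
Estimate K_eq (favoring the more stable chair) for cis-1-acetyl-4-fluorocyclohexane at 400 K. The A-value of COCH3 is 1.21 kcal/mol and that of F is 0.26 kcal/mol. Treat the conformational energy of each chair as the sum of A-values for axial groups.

K ≈ 3.30

C1 and C4 have opposite parity, so for the cis isomer the two substituents are one axial and one equatorial in each chair.
Chair I (acetyl axial, fluoro equatorial): E = 1.21 kcal/mol; chair II (acetyl equatorial, fluoro axial): E = 0.26 kcal/mol.
ΔG = 0.95 kcal/mol between the two chairs.
K = exp(ΔG/RT) with R = 1.987×10⁻³ kcal mol⁻¹ K⁻¹ and T = 400 K gives K ≈ 3.3.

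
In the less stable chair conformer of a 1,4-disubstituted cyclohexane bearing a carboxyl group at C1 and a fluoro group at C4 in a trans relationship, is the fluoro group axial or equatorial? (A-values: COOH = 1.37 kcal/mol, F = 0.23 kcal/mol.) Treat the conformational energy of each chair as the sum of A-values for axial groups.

C1 and C4 have opposite parity, so for the trans isomer the two substituents are e,e in one chair and a,a in the other.
Chair I (carboxyl axial, fluoro axial): E = 1.60 kcal/mol.
Chair II (carboxyl equatorial, fluoro equatorial): E = 0.00 kcal/mol.
Chair I is the less stable (higher-energy) conformer, and in that chair the fluoro group is axial.

axial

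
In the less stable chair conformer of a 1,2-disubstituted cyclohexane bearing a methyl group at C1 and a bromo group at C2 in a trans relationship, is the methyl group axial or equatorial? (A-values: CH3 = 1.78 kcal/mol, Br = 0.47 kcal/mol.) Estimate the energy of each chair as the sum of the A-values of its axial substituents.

axial

C1 and C2 have opposite parity, so for the trans isomer the two substituents are e,e in one chair and a,a in the other.
Chair I (methyl axial, bromo axial): E = 2.25 kcal/mol.
Chair II (methyl equatorial, bromo equatorial): E = 0.00 kcal/mol.
Chair I is the less stable (higher-energy) conformer, and in that chair the methyl group is axial.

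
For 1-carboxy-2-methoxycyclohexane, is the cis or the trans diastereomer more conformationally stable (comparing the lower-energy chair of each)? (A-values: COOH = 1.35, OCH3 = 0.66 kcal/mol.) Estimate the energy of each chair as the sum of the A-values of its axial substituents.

trans

At 1,2 positions (parity opposite): cis → (a,e or e,a); trans → (e,e or a,a).
Best chair for cis: E = 0.66 kcal/mol; best chair for trans: E = 0.00 kcal/mol.
The trans isomer is lower by 0.66 kcal/mol.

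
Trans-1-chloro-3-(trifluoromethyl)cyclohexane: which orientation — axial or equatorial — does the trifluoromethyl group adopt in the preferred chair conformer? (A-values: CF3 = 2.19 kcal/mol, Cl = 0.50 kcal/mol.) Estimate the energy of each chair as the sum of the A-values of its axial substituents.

equatorial

C1 and C3 have the same parity, so for the trans isomer the two substituents are one axial and one equatorial in each chair.
Chair I (trifluoromethyl axial, chloro equatorial): E = 2.19 kcal/mol.
Chair II (trifluoromethyl equatorial, chloro axial): E = 0.50 kcal/mol.
Chair II is the more stable (lower-energy) conformer, and in that chair the trifluoromethyl group is equatorial.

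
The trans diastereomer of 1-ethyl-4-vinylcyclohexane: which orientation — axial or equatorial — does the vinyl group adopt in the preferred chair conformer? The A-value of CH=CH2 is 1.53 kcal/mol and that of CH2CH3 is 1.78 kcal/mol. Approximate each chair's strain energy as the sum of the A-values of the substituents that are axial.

equatorial

C1 and C4 have opposite parity, so for the trans isomer the two substituents are e,e in one chair and a,a in the other.
Chair I (vinyl axial, ethyl axial): E = 3.31 kcal/mol.
Chair II (vinyl equatorial, ethyl equatorial): E = 0.00 kcal/mol.
Chair II is the more stable (lower-energy) conformer, and in that chair the vinyl group is equatorial.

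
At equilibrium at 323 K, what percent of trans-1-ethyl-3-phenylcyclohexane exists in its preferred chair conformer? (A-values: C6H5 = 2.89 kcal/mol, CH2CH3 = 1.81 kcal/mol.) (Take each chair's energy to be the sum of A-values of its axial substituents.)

C1 and C3 have the same parity, so for the trans isomer the two substituents are one axial and one equatorial in each chair.
Chair I (phenyl axial, ethyl equatorial): E = 2.89 kcal/mol; chair II (phenyl equatorial, ethyl axial): E = 1.81 kcal/mol.
ΔG = 1.08 kcal/mol between the two chairs.
K = exp(ΔG/RT) with R = 1.987×10⁻³ kcal mol⁻¹ K⁻¹ and T = 323 K gives K ≈ 5.38.
Fraction in the lower-energy chair = K/(K+1) = 84.3%.

84.3%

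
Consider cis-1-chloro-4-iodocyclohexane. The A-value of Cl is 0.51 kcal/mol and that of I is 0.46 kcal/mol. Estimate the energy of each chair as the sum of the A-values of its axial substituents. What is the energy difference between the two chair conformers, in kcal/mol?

C1 and C4 have opposite parity, so for the cis isomer the two substituents are one axial and one equatorial in each chair.
Chair I (chloro axial, iodo equatorial): E = 0.51 kcal/mol.
Chair II (chloro equatorial, iodo axial): E = 0.46 kcal/mol.
ΔE = 0.51 − 0.46 = 0.05 kcal/mol; chair II is more stable.

0.05 kcal/mol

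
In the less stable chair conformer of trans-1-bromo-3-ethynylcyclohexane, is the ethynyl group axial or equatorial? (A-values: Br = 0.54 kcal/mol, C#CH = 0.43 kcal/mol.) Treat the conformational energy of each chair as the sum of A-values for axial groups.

equatorial

C1 and C3 have the same parity, so for the trans isomer the two substituents are one axial and one equatorial in each chair.
Chair I (bromo axial, ethynyl equatorial): E = 0.54 kcal/mol.
Chair II (bromo equatorial, ethynyl axial): E = 0.43 kcal/mol.
Chair I is the less stable (higher-energy) conformer, and in that chair the ethynyl group is equatorial.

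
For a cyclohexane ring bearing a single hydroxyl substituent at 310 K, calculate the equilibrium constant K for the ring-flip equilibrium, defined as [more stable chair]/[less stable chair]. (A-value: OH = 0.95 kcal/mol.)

K ≈ 4.68

One chair has the hydroxyl group axial (E = 0.95 kcal/mol) and the other has it equatorial (E = 0).
ΔG = 0.95 kcal/mol between the two chairs.
K = exp(ΔG/RT) with R = 1.987×10⁻³ kcal mol⁻¹ K⁻¹ and T = 310 K gives K ≈ 4.68.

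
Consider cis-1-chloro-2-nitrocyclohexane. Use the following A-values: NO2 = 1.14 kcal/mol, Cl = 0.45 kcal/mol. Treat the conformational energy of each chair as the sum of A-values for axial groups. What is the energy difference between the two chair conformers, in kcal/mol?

C1 and C2 have opposite parity, so for the cis isomer the two substituents are one axial and one equatorial in each chair.
Chair I (nitro axial, chloro equatorial): E = 1.14 kcal/mol.
Chair II (nitro equatorial, chloro axial): E = 0.45 kcal/mol.
ΔE = 1.14 − 0.45 = 0.69 kcal/mol; chair II is more stable.

0.69 kcal/mol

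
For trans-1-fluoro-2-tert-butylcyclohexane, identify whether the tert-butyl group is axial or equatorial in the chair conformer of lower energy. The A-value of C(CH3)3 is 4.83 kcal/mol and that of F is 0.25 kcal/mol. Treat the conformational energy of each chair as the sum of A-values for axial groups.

C1 and C2 have opposite parity, so for the trans isomer the two substituents are e,e in one chair and a,a in the other.
Chair I (tert-butyl axial, fluoro axial): E = 5.08 kcal/mol.
Chair II (tert-butyl equatorial, fluoro equatorial): E = 0.00 kcal/mol.
Chair II is the more stable (lower-energy) conformer, and in that chair the tert-butyl group is equatorial.

equatorial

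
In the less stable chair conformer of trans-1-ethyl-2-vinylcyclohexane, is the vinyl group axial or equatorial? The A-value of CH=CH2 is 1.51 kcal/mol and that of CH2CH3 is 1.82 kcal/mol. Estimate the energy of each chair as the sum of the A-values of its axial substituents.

axial

C1 and C2 have opposite parity, so for the trans isomer the two substituents are e,e in one chair and a,a in the other.
Chair I (vinyl axial, ethyl axial): E = 3.33 kcal/mol.
Chair II (vinyl equatorial, ethyl equatorial): E = 0.00 kcal/mol.
Chair I is the less stable (higher-energy) conformer, and in that chair the vinyl group is axial.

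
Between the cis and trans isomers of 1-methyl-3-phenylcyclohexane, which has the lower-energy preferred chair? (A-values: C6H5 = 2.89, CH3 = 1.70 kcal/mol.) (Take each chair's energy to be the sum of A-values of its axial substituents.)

cis

At 1,3 positions (parity same): cis → (e,e or a,a); trans → (a,e or e,a).
Best chair for cis: E = 0.00 kcal/mol; best chair for trans: E = 1.70 kcal/mol.
The cis isomer is lower by 1.70 kcal/mol.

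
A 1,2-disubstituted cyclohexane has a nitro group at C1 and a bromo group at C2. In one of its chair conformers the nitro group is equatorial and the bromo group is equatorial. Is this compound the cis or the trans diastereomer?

trans

C1 and C2 have opposite parity, so their axial bonds point in opposite directions.
With opposite-parity carbons, two substituents on the same face are one axial and one equatorial; opposite faces give both axial or both equatorial.
Here the groups are equatorial/equatorial → opposite face → trans.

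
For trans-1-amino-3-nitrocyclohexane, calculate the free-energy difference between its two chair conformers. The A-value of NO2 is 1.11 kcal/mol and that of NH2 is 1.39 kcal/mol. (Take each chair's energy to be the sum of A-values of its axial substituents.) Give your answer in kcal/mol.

C1 and C3 have the same parity, so for the trans isomer the two substituents are one axial and one equatorial in each chair.
Chair I (nitro axial, amino equatorial): E = 1.11 kcal/mol.
Chair II (nitro equatorial, amino axial): E = 1.39 kcal/mol.
ΔE = 1.39 − 1.11 = 0.28 kcal/mol; chair I is more stable.

0.28 kcal/mol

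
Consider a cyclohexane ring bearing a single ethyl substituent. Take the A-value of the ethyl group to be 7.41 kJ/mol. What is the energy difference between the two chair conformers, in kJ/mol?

A monosubstituted cyclohexane has one chair with the ethyl group axial (E = A = 7.41 kJ/mol) and one with it equatorial (E = 0).
ΔE = 7.41 − 0 = 7.41 kJ/mol.

7.41 kJ/mol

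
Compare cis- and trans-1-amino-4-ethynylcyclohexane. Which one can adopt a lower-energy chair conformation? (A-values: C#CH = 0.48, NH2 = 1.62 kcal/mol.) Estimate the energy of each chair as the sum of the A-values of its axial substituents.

At 1,4 positions (parity opposite): cis → (a,e or e,a); trans → (e,e or a,a).
Best chair for cis: E = 0.48 kcal/mol; best chair for trans: E = 0.00 kcal/mol.
The trans isomer is lower by 0.48 kcal/mol.

trans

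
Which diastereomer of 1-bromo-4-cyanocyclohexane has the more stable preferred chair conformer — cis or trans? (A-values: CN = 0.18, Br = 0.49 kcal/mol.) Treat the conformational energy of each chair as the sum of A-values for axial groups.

trans

At 1,4 positions (parity opposite): cis → (a,e or e,a); trans → (e,e or a,a).
Best chair for cis: E = 0.18 kcal/mol; best chair for trans: E = 0.00 kcal/mol.
The trans isomer is lower by 0.18 kcal/mol.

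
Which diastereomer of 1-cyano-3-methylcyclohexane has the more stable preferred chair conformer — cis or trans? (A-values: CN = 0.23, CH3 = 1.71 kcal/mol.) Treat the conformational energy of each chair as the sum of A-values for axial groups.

cis

At 1,3 positions (parity same): cis → (e,e or a,a); trans → (a,e or e,a).
Best chair for cis: E = 0.00 kcal/mol; best chair for trans: E = 0.23 kcal/mol.
The cis isomer is lower by 0.23 kcal/mol.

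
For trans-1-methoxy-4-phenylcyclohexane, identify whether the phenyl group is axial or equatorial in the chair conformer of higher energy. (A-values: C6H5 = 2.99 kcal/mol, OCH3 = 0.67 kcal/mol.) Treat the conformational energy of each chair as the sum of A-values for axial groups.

axial

C1 and C4 have opposite parity, so for the trans isomer the two substituents are e,e in one chair and a,a in the other.
Chair I (phenyl axial, methoxy axial): E = 3.66 kcal/mol.
Chair II (phenyl equatorial, methoxy equatorial): E = 0.00 kcal/mol.
Chair I is the less stable (higher-energy) conformer, and in that chair the phenyl group is axial.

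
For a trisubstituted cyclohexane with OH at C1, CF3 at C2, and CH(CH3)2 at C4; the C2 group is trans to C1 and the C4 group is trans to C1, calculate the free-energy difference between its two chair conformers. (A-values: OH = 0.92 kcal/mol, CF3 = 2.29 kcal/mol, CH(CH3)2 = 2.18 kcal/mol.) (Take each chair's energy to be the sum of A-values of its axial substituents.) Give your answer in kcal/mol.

5.39 kcal/mol

Chair I (hydroxyl axial, trifluoromethyl axial, isopropyl axial): E = 5.39 kcal/mol.
Chair II (hydroxyl equatorial, trifluoromethyl equatorial, isopropyl equatorial): E = 0.00 kcal/mol.
ΔE = 5.39 − 0.00 = 5.39 kcal/mol; chair II is more stable.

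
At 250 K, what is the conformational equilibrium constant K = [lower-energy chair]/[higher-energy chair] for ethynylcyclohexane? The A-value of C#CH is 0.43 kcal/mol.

K ≈ 2.38

One chair has the ethynyl group axial (E = 0.43 kcal/mol) and the other has it equatorial (E = 0).
ΔG = 0.43 kcal/mol between the two chairs.
K = exp(ΔG/RT) with R = 1.987×10⁻³ kcal mol⁻¹ K⁻¹ and T = 250 K gives K ≈ 2.38.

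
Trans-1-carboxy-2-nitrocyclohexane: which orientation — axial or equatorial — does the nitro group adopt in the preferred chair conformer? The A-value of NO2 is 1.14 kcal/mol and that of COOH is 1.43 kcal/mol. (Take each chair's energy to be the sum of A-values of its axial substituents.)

equatorial

C1 and C2 have opposite parity, so for the trans isomer the two substituents are e,e in one chair and a,a in the other.
Chair I (nitro axial, carboxyl axial): E = 2.57 kcal/mol.
Chair II (nitro equatorial, carboxyl equatorial): E = 0.00 kcal/mol.
Chair II is the more stable (lower-energy) conformer, and in that chair the nitro group is equatorial.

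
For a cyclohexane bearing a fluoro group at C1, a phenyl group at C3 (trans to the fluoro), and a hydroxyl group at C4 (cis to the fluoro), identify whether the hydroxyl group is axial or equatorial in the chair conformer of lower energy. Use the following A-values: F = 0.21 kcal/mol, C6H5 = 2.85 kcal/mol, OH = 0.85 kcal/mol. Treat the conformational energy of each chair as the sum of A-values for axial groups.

equatorial

Chair I (fluoro axial, phenyl equatorial, hydroxyl equatorial): E = 0.21 kcal/mol.
Chair II (fluoro equatorial, phenyl axial, hydroxyl axial): E = 3.70 kcal/mol.
Chair I is the more stable (lower-energy) conformer, and in that chair the hydroxyl group is equatorial.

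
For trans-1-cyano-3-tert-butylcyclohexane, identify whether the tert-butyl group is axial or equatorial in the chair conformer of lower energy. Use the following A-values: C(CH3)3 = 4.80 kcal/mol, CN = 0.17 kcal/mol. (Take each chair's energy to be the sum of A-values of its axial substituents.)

C1 and C3 have the same parity, so for the trans isomer the two substituents are one axial and one equatorial in each chair.
Chair I (tert-butyl axial, cyano equatorial): E = 4.80 kcal/mol.
Chair II (tert-butyl equatorial, cyano axial): E = 0.17 kcal/mol.
Chair II is the more stable (lower-energy) conformer, and in that chair the tert-butyl group is equatorial.

equatorial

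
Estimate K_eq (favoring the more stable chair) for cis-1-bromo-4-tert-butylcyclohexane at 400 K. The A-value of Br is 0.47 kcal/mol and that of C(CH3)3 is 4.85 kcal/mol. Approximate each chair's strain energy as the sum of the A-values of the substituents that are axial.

K ≈ 247

C1 and C4 have opposite parity, so for the cis isomer the two substituents are one axial and one equatorial in each chair.
Chair I (bromo axial, tert-butyl equatorial): E = 0.47 kcal/mol; chair II (bromo equatorial, tert-butyl axial): E = 4.85 kcal/mol.
ΔG = 4.38 kcal/mol between the two chairs.
K = exp(ΔG/RT) with R = 1.987×10⁻³ kcal mol⁻¹ K⁻¹ and T = 400 K gives K ≈ 247.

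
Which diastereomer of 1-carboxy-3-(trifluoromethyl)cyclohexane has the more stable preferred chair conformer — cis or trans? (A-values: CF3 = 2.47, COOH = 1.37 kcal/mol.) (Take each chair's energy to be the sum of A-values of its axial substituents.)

At 1,3 positions (parity same): cis → (e,e or a,a); trans → (a,e or e,a).
Best chair for cis: E = 0.00 kcal/mol; best chair for trans: E = 1.37 kcal/mol.
The cis isomer is lower by 1.37 kcal/mol.

cis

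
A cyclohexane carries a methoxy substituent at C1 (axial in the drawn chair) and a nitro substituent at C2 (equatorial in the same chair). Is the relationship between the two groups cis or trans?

cis

C1 and C2 have opposite parity, so their axial bonds point in opposite directions.
With opposite-parity carbons, two substituents on the same face are one axial and one equatorial; opposite faces give both axial or both equatorial.
Here the groups are axial/equatorial → same face → cis.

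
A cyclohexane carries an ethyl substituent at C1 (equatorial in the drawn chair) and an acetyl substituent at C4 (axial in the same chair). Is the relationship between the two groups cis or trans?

cis

C1 and C4 have opposite parity, so their axial bonds point in opposite directions.
With opposite-parity carbons, two substituents on the same face are one axial and one equatorial; opposite faces give both axial or both equatorial.
Here the groups are equatorial/axial → same face → cis.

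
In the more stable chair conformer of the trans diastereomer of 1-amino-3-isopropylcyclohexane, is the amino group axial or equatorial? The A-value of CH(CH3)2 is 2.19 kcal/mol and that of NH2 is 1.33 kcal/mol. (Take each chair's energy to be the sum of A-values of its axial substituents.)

axial

C1 and C3 have the same parity, so for the trans isomer the two substituents are one axial and one equatorial in each chair.
Chair I (isopropyl axial, amino equatorial): E = 2.19 kcal/mol.
Chair II (isopropyl equatorial, amino axial): E = 1.33 kcal/mol.
Chair II is the more stable (lower-energy) conformer, and in that chair the amino group is axial.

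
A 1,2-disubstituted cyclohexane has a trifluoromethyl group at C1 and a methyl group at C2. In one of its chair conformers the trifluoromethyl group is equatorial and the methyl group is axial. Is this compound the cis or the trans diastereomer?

C1 and C2 have opposite parity, so their axial bonds point in opposite directions.
With opposite-parity carbons, two substituents on the same face are one axial and one equatorial; opposite faces give both axial or both equatorial.
Here the groups are equatorial/axial → same face → cis.

cis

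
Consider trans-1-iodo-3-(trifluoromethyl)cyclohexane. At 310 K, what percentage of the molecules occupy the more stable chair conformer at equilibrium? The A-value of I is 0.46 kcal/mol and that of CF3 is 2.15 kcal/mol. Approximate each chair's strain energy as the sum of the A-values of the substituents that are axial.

94.0%

C1 and C3 have the same parity, so for the trans isomer the two substituents are one axial and one equatorial in each chair.
Chair I (iodo axial, trifluoromethyl equatorial): E = 0.46 kcal/mol; chair II (iodo equatorial, trifluoromethyl axial): E = 2.15 kcal/mol.
ΔG = 1.69 kcal/mol between the two chairs.
K = exp(ΔG/RT) with R = 1.987×10⁻³ kcal mol⁻¹ K⁻¹ and T = 310 K gives K ≈ 15.5.
Fraction in the lower-energy chair = K/(K+1) = 94.0%.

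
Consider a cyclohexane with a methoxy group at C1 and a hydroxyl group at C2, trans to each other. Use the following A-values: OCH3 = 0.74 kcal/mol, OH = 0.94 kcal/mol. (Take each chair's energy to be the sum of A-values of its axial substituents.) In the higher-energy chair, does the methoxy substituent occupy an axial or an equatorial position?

axial

C1 and C2 have opposite parity, so for the trans isomer the two substituents are e,e in one chair and a,a in the other.
Chair I (methoxy axial, hydroxyl axial): E = 1.68 kcal/mol.
Chair II (methoxy equatorial, hydroxyl equatorial): E = 0.00 kcal/mol.
Chair I is the less stable (higher-energy) conformer, and in that chair the methoxy group is axial.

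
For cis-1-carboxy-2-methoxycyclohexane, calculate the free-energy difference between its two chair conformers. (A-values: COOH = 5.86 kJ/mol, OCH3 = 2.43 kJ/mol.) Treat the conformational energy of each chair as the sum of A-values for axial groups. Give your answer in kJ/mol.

C1 and C2 have opposite parity, so for the cis isomer the two substituents are one axial and one equatorial in each chair.
Chair I (carboxyl axial, methoxy equatorial): E = 5.86 kJ/mol.
Chair II (carboxyl equatorial, methoxy axial): E = 2.43 kJ/mol.
ΔE = 5.86 − 2.43 = 3.43 kJ/mol; chair II is more stable.

3.43 kJ/mol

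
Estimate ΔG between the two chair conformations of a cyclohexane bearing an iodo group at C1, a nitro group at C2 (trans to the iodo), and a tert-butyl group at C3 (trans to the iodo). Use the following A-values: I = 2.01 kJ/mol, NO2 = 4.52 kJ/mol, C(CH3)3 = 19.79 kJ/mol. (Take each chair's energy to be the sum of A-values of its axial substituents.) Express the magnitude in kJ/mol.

Chair I (iodo axial, nitro axial, tert-butyl equatorial): E = 6.53 kJ/mol.
Chair II (iodo equatorial, nitro equatorial, tert-butyl axial): E = 19.79 kJ/mol.
ΔE = 19.79 − 6.53 = 13.26 kJ/mol; chair I is more stable.

13.26 kJ/mol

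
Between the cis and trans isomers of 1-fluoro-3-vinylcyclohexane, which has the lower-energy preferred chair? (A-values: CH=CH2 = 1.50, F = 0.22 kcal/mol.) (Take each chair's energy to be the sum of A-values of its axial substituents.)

cis

At 1,3 positions (parity same): cis → (e,e or a,a); trans → (a,e or e,a).
Best chair for cis: E = 0.00 kcal/mol; best chair for trans: E = 0.22 kcal/mol.
The cis isomer is lower by 0.22 kcal/mol.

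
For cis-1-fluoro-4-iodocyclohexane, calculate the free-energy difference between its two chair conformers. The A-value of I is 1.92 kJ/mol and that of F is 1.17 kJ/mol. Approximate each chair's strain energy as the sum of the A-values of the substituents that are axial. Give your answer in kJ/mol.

0.75 kJ/mol

C1 and C4 have opposite parity, so for the cis isomer the two substituents are one axial and one equatorial in each chair.
Chair I (iodo axial, fluoro equatorial): E = 1.92 kJ/mol.
Chair II (iodo equatorial, fluoro axial): E = 1.17 kJ/mol.
ΔE = 1.92 − 1.17 = 0.75 kJ/mol; chair II is more stable.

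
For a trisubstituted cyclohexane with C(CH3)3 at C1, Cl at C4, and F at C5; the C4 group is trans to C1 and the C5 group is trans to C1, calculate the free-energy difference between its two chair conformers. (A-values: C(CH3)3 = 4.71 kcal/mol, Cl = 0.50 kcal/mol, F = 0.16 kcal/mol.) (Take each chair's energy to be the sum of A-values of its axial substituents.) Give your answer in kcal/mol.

5.05 kcal/mol

Chair I (tert-butyl axial, chloro axial, fluoro equatorial): E = 5.21 kcal/mol.
Chair II (tert-butyl equatorial, chloro equatorial, fluoro axial): E = 0.16 kcal/mol.
ΔE = 5.21 − 0.16 = 5.05 kcal/mol; chair II is more stable.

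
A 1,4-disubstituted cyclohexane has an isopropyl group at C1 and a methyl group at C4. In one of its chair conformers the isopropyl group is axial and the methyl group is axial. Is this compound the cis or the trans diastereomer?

trans

C1 and C4 have opposite parity, so their axial bonds point in opposite directions.
With opposite-parity carbons, two substituents on the same face are one axial and one equatorial; opposite faces give both axial or both equatorial.
Here the groups are axial/axial → opposite face → trans.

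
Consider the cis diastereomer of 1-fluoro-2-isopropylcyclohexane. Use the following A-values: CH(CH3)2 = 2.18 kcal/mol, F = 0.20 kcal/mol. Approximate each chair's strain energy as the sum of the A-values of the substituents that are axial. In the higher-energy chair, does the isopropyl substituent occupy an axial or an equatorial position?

axial

C1 and C2 have opposite parity, so for the cis isomer the two substituents are one axial and one equatorial in each chair.
Chair I (isopropyl axial, fluoro equatorial): E = 2.18 kcal/mol.
Chair II (isopropyl equatorial, fluoro axial): E = 0.20 kcal/mol.
Chair I is the less stable (higher-energy) conformer, and in that chair the isopropyl group is axial.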